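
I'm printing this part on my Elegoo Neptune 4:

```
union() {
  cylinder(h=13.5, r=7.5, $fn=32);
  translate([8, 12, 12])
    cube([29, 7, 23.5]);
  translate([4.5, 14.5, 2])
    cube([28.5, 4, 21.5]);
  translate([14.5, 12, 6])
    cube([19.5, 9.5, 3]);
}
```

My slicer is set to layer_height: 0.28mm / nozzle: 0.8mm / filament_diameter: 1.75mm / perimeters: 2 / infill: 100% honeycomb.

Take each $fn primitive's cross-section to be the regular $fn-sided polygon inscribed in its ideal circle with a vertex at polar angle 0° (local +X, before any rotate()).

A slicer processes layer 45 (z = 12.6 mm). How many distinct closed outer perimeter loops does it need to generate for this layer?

At z = 12.6 mm: the r=7.5 cylinder contributes a regular 32-gon of circumradius 7.5; the cube at (8, 12) (footprint 29×7) is included at this height; the cube at (4.5, 14.5) is present — its section is the full 28.5×4 rectangle; the cube at (14.5, 12) does not reach this height (z outside [6, 9]); Taking the union: the regions partially overlap (shared area 100.00 mm²), so overlapping operands fuse into one piece — 2 connected regions. The result has 2 disconnected regions.

2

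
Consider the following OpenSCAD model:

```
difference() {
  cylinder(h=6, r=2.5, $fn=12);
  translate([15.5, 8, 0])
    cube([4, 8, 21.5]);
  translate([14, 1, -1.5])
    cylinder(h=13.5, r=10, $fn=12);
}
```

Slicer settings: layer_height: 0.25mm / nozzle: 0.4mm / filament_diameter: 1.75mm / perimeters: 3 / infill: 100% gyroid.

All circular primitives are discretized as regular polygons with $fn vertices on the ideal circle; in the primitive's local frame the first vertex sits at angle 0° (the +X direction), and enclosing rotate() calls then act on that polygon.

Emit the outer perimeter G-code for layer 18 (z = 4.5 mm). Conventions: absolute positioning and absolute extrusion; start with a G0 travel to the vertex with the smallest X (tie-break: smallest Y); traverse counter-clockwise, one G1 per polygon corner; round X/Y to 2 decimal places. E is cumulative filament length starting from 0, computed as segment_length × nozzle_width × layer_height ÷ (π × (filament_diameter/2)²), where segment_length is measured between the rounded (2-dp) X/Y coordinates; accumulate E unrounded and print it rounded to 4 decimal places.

At z = 4.5 mm: the r=2.5 cylinder contributes a regular 12-gon of circumradius 2.5; the cube at (15.5, 8) (footprint 4×8) is included at this height; the r=10 cylinder at (14, 1) gives a regular 12-gon of circumradius 10 (constant along its height); Taking the first minus the rest: starting from the r=2.5 cylinder, the 4×8 cube at (15.5, 8) misses the remaining region (no effect); the r=10 cylinder at (14, 1) misses the remaining region (no effect) — 1 connected region. The outline is a single polygon with 12 vertices. Extrusion per mm of travel: 0.4 × 0.25 / (π × 0.875²) = 0.041575. Accumulating E over each segment gives final E = 0.6464.

G0 X-2.50 Y0.00 Z4.50
G1 X-2.17 Y-1.25 E0.0537
G1 X-1.25 Y-2.17 E0.1078
G1 X0.00 Y-2.50 E0.1616
G1 X1.25 Y-2.17 E0.2153
G1 X2.17 Y-1.25 E0.2694
G1 X2.50 Y0.00 E0.3232
G1 X2.17 Y1.25 E0.3769
G1 X1.25 Y2.17 E0.4310
G1 X0.00 Y2.50 E0.4848
G1 X-1.25 Y2.17 E0.5385
G1 X-2.17 Y1.25 E0.5926
G1 X-2.50 Y0.00 E0.6464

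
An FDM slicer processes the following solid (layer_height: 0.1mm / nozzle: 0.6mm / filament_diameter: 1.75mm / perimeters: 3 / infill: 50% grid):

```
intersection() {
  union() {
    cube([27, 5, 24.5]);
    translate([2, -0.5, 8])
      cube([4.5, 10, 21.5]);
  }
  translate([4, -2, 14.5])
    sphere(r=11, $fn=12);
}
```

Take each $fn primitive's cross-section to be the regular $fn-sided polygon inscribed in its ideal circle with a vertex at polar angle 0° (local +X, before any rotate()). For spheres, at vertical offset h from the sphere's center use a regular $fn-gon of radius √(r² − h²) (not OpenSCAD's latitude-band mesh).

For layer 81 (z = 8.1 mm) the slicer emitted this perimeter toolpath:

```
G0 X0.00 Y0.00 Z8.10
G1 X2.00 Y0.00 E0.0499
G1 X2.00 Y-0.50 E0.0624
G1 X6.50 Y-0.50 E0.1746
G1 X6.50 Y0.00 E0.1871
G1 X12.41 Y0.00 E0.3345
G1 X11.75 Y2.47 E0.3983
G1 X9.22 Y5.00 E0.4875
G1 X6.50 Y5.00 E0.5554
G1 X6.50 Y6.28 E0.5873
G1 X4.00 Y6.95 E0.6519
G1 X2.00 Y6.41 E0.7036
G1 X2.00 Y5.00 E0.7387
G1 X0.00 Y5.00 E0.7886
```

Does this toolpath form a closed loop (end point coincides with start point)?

Start point (G0): (0.00, 0.00). End point (last G1): the path does not return to the start — open.

no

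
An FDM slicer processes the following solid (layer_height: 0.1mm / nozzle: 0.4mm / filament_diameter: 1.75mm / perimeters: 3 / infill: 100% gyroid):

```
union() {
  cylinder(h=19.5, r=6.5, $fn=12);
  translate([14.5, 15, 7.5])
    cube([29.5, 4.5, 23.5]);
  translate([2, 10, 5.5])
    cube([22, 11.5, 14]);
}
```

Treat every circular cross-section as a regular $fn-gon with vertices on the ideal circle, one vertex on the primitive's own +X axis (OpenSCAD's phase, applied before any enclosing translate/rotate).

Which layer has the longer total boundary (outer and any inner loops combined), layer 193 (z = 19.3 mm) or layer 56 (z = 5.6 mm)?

Layer 193 (z = 19.3): the r=6.5 cylinder gives a regular 12-gon of circumradius 6.5 (constant along its height) (perimeter = 2·12·6.500·sin(180°/12) = 40.38 mm); the cube at (14.5, 15) is present — its section is the full 29.5×4.5 rectangle (perimeter 68.00 mm); the cube at (2, 10) (footprint 22×11.5) is included at this height (perimeter 67.00 mm); Taking the union: the regions partially overlap (shared area 42.75 mm²), so the edge portions inside another operand are dropped and the merged outline is re-measured after clipping — boundary = 147.38 mm. So its perimeter = 147.38 mm. Layer 56 (z = 5.6): the r=6.5 cylinder gives a regular 12-gon of circumradius 6.5 (constant along its height) (perimeter = 2·12·6.500·sin(180°/12) = 40.38 mm); the cube at (14.5, 15) is absent (z outside [7.5, 31]); the cube at (2, 10) is present — its section is the full 22×11.5 rectangle (perimeter 67.00 mm); Merging all regions: the 2 present regions are separate (no shared area or edge), so areas and boundary lengths simply add and each stays a separate island — boundary = 107.38 mm. So its perimeter = 107.38 mm. Layer 193 is larger (147.38 vs 107.38 mm).

layer 193 (z = 19.3 mm)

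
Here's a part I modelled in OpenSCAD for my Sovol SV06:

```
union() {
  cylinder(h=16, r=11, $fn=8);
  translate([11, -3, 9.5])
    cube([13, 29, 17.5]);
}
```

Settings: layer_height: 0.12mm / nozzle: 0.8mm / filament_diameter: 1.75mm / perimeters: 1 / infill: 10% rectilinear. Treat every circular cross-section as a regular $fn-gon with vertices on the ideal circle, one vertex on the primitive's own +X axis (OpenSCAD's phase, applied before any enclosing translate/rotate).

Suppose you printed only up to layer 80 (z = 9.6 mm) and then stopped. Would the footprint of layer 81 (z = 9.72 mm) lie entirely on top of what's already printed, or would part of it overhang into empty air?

entirely on top

Compare the two slices. At z = 9.6: the cylinder: section is a regular 8-gon, circumradius r=11 (area = (8/2)·11.000²·sin(360°/8) = 342.24 mm²); the cube at (11, -3) is present — its section is the full 13×29 rectangle (area 377.00 mm²); Taking the union: the 2 present regions are separate (no shared area or edge), so areas and boundary lengths simply add and each stays a separate island — area = 719.24 mm². At z = 9.72: the cylinder: section is a regular 8-gon, circumradius r=11 (area = (8/2)·11.000²·sin(360°/8) = 342.24 mm²); the 13×29 cube at (11, -3) contributes its full rectangle (area 377.00 mm²); Taking the union: the 2 present regions are separate (no shared area or edge), so areas and boundary lengths simply add and each stays a separate island — area = 719.24 mm². Checking containment: the cross-section at z = 9.72 is a subset of the cross-section at z = 9.6.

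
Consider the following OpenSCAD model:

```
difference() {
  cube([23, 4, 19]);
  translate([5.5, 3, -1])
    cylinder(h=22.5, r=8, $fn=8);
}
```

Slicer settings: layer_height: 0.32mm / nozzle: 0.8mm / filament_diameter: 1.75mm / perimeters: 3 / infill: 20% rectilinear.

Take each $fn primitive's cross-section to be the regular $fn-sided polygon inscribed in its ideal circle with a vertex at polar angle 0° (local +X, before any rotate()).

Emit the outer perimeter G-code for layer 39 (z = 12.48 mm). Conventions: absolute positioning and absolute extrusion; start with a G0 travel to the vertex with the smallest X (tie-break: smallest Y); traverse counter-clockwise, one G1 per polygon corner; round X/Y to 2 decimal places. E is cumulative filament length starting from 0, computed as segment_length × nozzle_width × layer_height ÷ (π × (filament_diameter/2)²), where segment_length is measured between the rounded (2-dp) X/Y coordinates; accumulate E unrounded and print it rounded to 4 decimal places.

At z = 12.48 mm: the 23×4 cube contributes its full rectangle; the cylinder at (5.5, 3): section is a regular 8-gon, circumradius r=8; Subtracting the remaining from the first: starting from the 23×4 cube, the r=8 cylinder at (5.5, 3) partially overlaps it — only the 51.93 mm² overlap (of its 181.02 mm²) is removed, clipping the outline — 1 connected region. The outline is a single polygon with 5 vertices. Extrusion per mm of travel: 0.8 × 0.32 / (π × 0.875²) = 0.106432. Accumulating E over each segment gives final E = 3.0841.

G0 X12.26 Y0.00 Z12.48
G1 X23.00 Y0.00 E1.1431
G1 X23.00 Y4.00 E1.5688
G1 X13.09 Y4.00 E2.6236
G1 X13.50 Y3.00 E2.7386
G1 X12.26 Y0.00 E3.0841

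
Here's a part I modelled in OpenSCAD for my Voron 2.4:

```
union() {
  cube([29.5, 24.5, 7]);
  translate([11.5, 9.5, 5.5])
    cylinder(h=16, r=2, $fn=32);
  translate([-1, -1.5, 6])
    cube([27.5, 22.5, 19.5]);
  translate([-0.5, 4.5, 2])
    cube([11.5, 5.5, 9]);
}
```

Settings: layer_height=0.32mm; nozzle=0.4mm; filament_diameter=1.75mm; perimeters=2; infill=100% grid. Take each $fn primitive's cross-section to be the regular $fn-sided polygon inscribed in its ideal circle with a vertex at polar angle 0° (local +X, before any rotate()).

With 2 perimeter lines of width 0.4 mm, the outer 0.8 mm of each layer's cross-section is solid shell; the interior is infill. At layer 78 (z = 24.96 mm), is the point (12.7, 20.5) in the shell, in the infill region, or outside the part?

At z = 24.96 mm: the cube does not reach this height (z outside [0, 7]); the cylinder at (11.5, 9.5) does not reach this height (z outside [5.5, 21.5]); the cube at (-1, -1.5) is present — its section is the full 27.5×22.5 rectangle; the cube at (-0.5, 4.5) is absent (z outside [2, 11]); Taking the union: only the 27.5×22.5 cube at (-1, -1.5) is present, so the union is just that shape — 1 connected region. Overall, the cross-section is a single solid region. The nearest boundary edge runs (26.50, 21.00)→(-1.00, 21.00); distance from the point to it = 0.50 mm. The point is inside the cross-section, 0.50 mm from the nearest boundary — within the 0.8 mm shell band (2 × 0.4).

shell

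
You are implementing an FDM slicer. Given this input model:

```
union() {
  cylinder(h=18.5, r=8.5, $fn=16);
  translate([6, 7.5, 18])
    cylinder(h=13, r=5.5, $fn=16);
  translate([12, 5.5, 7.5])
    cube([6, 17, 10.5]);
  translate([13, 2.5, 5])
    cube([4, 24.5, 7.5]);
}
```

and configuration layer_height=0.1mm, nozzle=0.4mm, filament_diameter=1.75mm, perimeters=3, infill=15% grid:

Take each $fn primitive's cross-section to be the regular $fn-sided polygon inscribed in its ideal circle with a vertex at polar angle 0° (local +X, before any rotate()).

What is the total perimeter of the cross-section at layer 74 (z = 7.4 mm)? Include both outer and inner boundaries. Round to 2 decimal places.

At z = 7.4 mm: the r=8.5 cylinder contributes a regular 16-gon of circumradius 8.5 (perimeter = 2·16·8.500·sin(180°/16) = 53.06 mm); the cylinder at (6, 7.5) is absent (z outside [18, 31]); the cube at (12, 5.5) is not intersected at this z (z outside [7.5, 18]); the cube at (13, 2.5) is present — its section is the full 4×24.5 rectangle (perimeter 57.00 mm); Taking the union: the 2 present regions are separate (no shared area or edge), so areas and boundary lengths simply add and each stays a separate island — boundary = 110.06 mm. Overall, the cross-section has 2 separate islands. Total boundary length (outer) = 110.06 mm.

110.06 mm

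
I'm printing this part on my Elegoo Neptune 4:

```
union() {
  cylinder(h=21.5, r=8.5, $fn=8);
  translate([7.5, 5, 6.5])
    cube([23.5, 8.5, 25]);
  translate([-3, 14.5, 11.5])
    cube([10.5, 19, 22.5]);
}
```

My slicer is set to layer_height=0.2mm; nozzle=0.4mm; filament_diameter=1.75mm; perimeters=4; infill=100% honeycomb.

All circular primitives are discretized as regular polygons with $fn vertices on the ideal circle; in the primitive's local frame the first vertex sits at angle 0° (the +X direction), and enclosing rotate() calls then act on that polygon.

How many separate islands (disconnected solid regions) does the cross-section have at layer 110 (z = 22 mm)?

2

At z = 22 mm: the cylinder is absent (z outside [0, 21.5]); the cube at (7.5, 5) (footprint 23.5×8.5) is included at this height; the 10.5×19 cube at (-3, 14.5) contributes its full rectangle; Merging all regions: the 2 present regions are separate (no shared area or edge), so areas and boundary lengths simply add and each stays a separate island — 2 connected regions. Overall, the cross-section has 2 separate islands. Island count = 2.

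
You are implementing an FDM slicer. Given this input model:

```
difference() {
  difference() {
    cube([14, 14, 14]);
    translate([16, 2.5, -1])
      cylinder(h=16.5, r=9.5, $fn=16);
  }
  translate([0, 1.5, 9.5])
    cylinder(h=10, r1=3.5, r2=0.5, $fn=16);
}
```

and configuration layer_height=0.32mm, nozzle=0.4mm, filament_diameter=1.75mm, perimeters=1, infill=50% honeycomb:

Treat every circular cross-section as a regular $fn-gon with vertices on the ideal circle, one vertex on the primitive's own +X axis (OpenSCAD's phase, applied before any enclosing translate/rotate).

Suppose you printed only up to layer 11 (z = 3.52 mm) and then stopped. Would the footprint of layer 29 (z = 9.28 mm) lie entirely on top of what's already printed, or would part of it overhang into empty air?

entirely on top

Compare the two slices. At z = 3.52: the 14×14 cube contributes its full rectangle (area 196.00 mm²); the r=9.5 cylinder at (16, 2.5) gives a regular 16-gon of circumradius 9.5 (constant along its height) (area = (16/2)·9.500²·sin(360°/16) = 276.30 mm²); After the difference (first − rest): starting from the 14×14 cube (196.00 mm²), the r=9.5 cylinder at (16, 2.5) partially overlaps it — only the 68.60 mm² overlap (of its 276.30 mm²) is removed, clipping the outline — area = 127.40 mm²; the cone at (0, 1.5) does not reach this height (z outside [9.5, 19.5]); After the difference (first − rest): none of the subtracted shapes is present at this height, so the result so far is unchanged — area = 127.40 mm². At z = 9.28: the cube is present — its section is the full 14×14 rectangle (area 196.00 mm²); the r=9.5 cylinder at (16, 2.5) contributes a regular 16-gon of circumradius 9.5 (area = (16/2)·9.500²·sin(360°/16) = 276.30 mm²); Taking the first minus the rest: starting from the 14×14 cube (196.00 mm²), the r=9.5 cylinder at (16, 2.5) partially overlaps it — only the 68.60 mm² overlap (of its 276.30 mm²) is removed, clipping the outline — area = 127.40 mm²; the cone at (0, 1.5) is absent (z outside [9.5, 19.5]); Subtracting the remaining from the first: none of the subtracted shapes is present at this height, so the result so far is unchanged — area = 127.40 mm². Checking containment: the cross-section at z = 9.28 is a subset of the cross-section at z = 3.52.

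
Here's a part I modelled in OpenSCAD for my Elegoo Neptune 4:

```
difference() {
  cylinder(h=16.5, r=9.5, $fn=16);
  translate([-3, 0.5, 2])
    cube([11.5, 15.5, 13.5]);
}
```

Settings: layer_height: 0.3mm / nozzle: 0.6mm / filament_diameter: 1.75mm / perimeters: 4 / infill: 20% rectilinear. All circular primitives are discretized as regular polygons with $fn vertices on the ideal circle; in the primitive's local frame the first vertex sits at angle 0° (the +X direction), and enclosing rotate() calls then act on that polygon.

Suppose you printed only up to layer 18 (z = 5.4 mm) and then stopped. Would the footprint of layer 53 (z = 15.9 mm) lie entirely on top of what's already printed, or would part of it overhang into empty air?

Compare the two slices. At z = 5.4: the cylinder: section is a regular 16-gon, circumradius r=9.5 (area = (16/2)·9.500²·sin(360°/16) = 276.30 mm²); the cube at (-3, 0.5) (footprint 11.5×15.5) is included at this height (area 178.25 mm²); After the difference (first − rest): starting from the r=9.5 cylinder (276.30 mm²), the 11.5×15.5 cube at (-3, 0.5) partially overlaps it — only the 88.55 mm² overlap (of its 178.25 mm²) is removed, clipping the outline — area = 187.75 mm². At z = 15.9: the cylinder: section is a regular 16-gon, circumradius r=9.5 (area = (16/2)·9.500²·sin(360°/16) = 276.30 mm²); the cube at (-3, 0.5) is absent (z outside [2, 15.5]); Subtracting the remaining from the first: none of the subtracted shapes is present at this height, so the r=9.5 cylinder is unchanged — area = 276.30 mm². Checking containment: at z = 15.9 the cross-section extends beyond the z = 5.4 cross-section by about 88.55 mm².

part overhangs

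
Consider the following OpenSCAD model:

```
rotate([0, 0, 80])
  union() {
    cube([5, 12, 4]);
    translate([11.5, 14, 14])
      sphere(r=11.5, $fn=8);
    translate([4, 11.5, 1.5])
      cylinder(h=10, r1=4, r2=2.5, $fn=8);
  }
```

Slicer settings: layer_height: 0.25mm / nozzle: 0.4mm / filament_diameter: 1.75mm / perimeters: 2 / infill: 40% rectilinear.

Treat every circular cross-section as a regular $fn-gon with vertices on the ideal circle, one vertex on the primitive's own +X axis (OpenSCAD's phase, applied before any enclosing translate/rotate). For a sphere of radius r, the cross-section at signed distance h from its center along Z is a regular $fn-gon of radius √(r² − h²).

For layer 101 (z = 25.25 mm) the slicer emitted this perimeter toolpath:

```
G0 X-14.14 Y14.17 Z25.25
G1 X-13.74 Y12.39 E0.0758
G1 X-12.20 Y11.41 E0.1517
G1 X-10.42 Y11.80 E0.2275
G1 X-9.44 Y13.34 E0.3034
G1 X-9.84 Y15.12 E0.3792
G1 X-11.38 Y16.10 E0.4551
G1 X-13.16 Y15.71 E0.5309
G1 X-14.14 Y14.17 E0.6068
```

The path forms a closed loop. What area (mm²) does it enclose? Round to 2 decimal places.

Apply the shoelace formula to the sequence of (X, Y) vertices; enclosed area = 16.07 mm².

16.07 mm²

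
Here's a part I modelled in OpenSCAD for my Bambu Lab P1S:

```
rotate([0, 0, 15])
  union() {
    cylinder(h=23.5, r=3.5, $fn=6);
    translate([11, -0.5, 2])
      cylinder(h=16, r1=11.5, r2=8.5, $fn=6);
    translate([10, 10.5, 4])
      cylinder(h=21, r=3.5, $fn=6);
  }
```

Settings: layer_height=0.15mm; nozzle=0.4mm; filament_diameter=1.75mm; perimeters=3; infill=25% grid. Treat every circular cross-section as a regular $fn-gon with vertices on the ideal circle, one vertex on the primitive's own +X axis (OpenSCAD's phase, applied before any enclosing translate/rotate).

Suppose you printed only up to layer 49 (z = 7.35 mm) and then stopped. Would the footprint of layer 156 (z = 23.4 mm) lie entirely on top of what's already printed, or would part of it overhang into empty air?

entirely on top

Compare the two slices. At z = 7.35: the cylinder: section is a regular 6-gon, circumradius r=3.5 (area = (6/2)·3.500²·sin(360°/6) = 31.83 mm²); the cone at (11, -0.5) contributes a regular 6-gon of circumradius 10.497 (interpolated between r1=11.5 and r2=8.5 at t=0.334) (area = (6/2)·10.497²·sin(360°/6) = 286.27 mm²); the cylinder at (10, 10.5): section is a regular 6-gon, circumradius r=3.5 (area = (6/2)·3.500²·sin(360°/6) = 31.83 mm²); Taking the union: the regions partially overlap — summed areas 349.92 mm² minus the doubly-counted overlap 12.36 mm² gives 337.56 mm² — area = 337.56 mm²; (whole slice rotated 15° about Z — lengths, areas and connectivity unchanged). At z = 23.4: the r=3.5 cylinder gives a regular 6-gon of circumradius 3.5 (constant along its height) (area = (6/2)·3.500²·sin(360°/6) = 31.83 mm²); the cone at (11, -0.5) does not reach this height (z outside [2, 18]); the r=3.5 cylinder at (10, 10.5) contributes a regular 6-gon of circumradius 3.5 (area = (6/2)·3.500²·sin(360°/6) = 31.83 mm²); Combining (union): the 2 present regions are separate (no shared area or edge), so areas and boundary lengths simply add and each stays a separate island — area = 63.65 mm²; (whole slice rotated 15° about Z — lengths, areas and connectivity unchanged). Checking containment: the cross-section at z = 23.4 is a subset of the cross-section at z = 7.35.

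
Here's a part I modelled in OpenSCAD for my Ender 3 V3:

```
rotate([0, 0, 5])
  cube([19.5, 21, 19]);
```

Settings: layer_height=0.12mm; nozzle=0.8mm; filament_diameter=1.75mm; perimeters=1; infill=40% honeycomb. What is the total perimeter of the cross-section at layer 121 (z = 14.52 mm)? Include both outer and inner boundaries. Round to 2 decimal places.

81.00 mm

At z = 14.52 mm: the cube is present — its section is the full 19.5×21 rectangle (perimeter 81.00 mm); (rotated 5° about Z; rotation is an isometry so areas/perimeters/island counts are preserved). Overall, the cross-section is a single solid region. Total boundary length (outer) = 81.00 mm.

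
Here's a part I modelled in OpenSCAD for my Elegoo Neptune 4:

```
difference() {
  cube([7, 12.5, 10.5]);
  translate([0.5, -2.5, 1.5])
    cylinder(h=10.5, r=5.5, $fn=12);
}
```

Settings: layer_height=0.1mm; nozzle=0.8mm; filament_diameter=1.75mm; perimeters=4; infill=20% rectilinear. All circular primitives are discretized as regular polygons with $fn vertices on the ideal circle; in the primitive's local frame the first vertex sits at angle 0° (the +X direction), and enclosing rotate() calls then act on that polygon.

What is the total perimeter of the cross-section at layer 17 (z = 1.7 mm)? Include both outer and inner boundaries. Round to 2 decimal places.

At z = 1.7 mm: the cube (footprint 7×12.5) is included at this height (perimeter 39.00 mm); the r=5.5 cylinder at (0.5, -2.5) gives a regular 12-gon of circumradius 5.5 (constant along its height) (perimeter = 2·12·5.500·sin(180°/12) = 34.16 mm); After the difference (first − rest): starting from the 7×12.5 cube, the r=5.5 cylinder at (0.5, -2.5) partially overlaps it — only the 11.24 mm² overlap (of its 90.75 mm²) is removed, clipping the outline — boundary = 37.27 mm. Overall, the cross-section is a single solid region. Total boundary length (outer) = 37.27 mm.

37.27 mm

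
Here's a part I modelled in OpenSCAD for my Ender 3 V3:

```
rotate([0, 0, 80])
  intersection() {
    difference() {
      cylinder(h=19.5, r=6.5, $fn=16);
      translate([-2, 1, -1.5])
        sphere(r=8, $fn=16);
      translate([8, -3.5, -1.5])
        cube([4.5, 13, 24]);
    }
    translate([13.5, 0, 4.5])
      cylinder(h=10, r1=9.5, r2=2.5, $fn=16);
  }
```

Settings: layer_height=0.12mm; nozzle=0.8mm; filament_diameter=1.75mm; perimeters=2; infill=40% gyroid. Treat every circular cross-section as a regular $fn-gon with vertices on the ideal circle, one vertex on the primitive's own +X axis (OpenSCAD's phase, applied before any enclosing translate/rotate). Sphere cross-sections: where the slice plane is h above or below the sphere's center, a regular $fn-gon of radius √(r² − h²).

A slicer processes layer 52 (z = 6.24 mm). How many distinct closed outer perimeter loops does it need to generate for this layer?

At z = 6.24 mm: the r=6.5 cylinder gives a regular 16-gon of circumradius 6.5 (constant along its height); the r=8 sphere at (-2, 1) slices to a regular 16-gon of circumradius 2.023 (√(r²−h²) with h=7.74 from center); the cube at (8, -3.5) is present — its section is the full 4.5×13 rectangle; Taking the first minus the rest: starting from the r=6.5 cylinder, the r=8 sphere at (-2, 1) lies wholly inside it (removes its full 12.53 mm² and its 12.63 mm outline becomes a hole wall); the 4.5×13 cube at (8, -3.5) misses the remaining region (no effect) — 1 connected region with 1 hole; the cone at (13.5, 0) (r1=9.5→r2=2.5) has section circumradius 8.282 here — a regular 16-gon; Keeping only the common overlap: the cone at (13.5, 0) partially overlaps that combined region; clipping to the common part keeps 4.01 mm² — 1 connected region; (whole slice rotated 80° about Z — lengths, areas and connectivity unchanged). The result has 1 disconnected region.

1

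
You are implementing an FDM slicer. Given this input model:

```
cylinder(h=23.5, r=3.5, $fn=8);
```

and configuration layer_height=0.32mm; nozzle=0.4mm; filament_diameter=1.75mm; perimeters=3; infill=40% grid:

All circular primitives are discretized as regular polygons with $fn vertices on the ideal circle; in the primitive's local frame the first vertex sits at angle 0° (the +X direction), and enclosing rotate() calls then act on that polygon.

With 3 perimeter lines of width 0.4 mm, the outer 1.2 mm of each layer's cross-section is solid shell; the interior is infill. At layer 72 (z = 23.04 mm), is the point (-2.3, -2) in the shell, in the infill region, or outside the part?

At z = 23.04 mm: the r=3.5 cylinder gives a regular 8-gon of circumradius 3.5 (constant along its height). Overall, the cross-section is a single solid region. The nearest boundary edge runs (-3.50, 0.00)→(-2.47, -2.47); distance from the point to it = 0.34 mm. The point is inside the cross-section, 0.34 mm from the nearest boundary — within the 1.2 mm shell band (3 × 0.4).

shell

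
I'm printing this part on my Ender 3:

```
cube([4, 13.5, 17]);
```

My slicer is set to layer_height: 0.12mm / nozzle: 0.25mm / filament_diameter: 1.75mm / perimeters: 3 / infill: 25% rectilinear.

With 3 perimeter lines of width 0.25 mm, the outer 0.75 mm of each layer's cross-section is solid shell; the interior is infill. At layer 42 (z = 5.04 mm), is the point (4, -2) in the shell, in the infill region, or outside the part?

At z = 5.04 mm: the cube (footprint 4×13.5) is included at this height. Overall, the cross-section is a single solid region. The nearest boundary edge runs (0.00, 0.00)→(4.00, 0.00); distance from the point to it = 2.00 mm. The point is not inside any of the regions above, so it lies outside the cross-section (2.00 mm from the nearest boundary).

outside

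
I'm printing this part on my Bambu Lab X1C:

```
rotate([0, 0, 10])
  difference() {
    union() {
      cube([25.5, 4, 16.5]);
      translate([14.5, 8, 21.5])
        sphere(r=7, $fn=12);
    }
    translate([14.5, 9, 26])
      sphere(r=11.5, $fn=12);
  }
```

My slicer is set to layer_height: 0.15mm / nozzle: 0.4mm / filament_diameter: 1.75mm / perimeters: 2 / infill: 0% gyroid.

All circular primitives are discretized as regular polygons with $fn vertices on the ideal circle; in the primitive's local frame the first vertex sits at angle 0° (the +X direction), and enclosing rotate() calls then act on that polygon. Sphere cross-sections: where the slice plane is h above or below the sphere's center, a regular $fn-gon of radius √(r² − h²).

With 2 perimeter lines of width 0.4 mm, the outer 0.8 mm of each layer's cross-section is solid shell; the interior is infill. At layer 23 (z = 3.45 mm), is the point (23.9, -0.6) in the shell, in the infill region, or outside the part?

outside

At z = 3.45 mm: the 25.5×4 cube contributes its full rectangle; the sphere at (14.5, 8) is not intersected at this z (|z−center|=18.050 > r=7); Taking the union: only the 25.5×4 cube is present, so the union is just that shape — 1 connected region; the sphere at (14.5, 9) does not reach this height (|z−center|=22.550 > r=11.5); After the difference (first − rest): none of the subtracted shapes is present at this height, so that combined region is unchanged — 1 connected region; (rotated 10° about Z; rotation is an isometry so areas/perimeters/island counts are preserved). Overall, the cross-section is a single solid region. Undo the 10° rotation: the query point maps to (23.433, -4.741) in the un-rotated model frame. The nearest boundary edge runs (0.00, 0.00)→(25.50, 0.00); distance from the point to it = 4.74 mm. The point is not inside any of the regions above, so it lies outside the cross-section (4.74 mm from the nearest boundary).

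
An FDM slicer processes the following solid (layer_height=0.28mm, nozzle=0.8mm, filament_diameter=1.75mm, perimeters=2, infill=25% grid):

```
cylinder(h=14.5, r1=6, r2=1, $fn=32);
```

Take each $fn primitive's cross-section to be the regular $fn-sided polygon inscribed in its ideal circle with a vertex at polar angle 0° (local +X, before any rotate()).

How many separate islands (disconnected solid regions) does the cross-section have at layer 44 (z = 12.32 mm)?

At z = 12.32 mm: the cone: at t=0.850 of its height the radius interpolates to r₁+(r₂−r₁)t = 1.752, giving a regular 32-gon of that circumradius. Overall, the cross-section is a single solid region. Island count = 1.

1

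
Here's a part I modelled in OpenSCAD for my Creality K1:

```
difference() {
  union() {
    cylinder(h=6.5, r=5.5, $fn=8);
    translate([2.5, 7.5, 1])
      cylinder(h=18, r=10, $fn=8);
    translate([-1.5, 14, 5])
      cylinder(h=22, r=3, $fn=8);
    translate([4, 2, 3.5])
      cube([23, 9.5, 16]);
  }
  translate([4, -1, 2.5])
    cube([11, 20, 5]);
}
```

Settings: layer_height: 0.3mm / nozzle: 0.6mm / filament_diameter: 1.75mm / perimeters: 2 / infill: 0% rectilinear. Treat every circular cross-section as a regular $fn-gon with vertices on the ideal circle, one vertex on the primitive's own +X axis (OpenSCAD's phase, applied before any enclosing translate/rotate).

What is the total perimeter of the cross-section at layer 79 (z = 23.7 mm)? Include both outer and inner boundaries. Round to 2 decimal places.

At z = 23.7 mm: the cylinder does not reach this height (z outside [0, 6.5]); the cylinder at (2.5, 7.5) is not intersected at this z (z outside [1, 19]); the r=3 cylinder at (-1.5, 14) gives a regular 8-gon of circumradius 3 (constant along its height) (perimeter = 2·8·3.000·sin(180°/8) = 18.37 mm); the cube at (4, 2) does not reach this height (z outside [3.5, 19.5]); Taking the union: only the r=3 cylinder at (-1.5, 14) is present, so the union is just that shape — boundary = 18.37 mm; the cube at (4, -1) does not reach this height (z outside [2.5, 7.5]); After the difference (first − rest): none of the subtracted shapes is present at this height, so the result so far is unchanged — boundary = 18.37 mm. Overall, the cross-section is a single solid region. Total boundary length (outer) = 18.37 mm.

18.37 mm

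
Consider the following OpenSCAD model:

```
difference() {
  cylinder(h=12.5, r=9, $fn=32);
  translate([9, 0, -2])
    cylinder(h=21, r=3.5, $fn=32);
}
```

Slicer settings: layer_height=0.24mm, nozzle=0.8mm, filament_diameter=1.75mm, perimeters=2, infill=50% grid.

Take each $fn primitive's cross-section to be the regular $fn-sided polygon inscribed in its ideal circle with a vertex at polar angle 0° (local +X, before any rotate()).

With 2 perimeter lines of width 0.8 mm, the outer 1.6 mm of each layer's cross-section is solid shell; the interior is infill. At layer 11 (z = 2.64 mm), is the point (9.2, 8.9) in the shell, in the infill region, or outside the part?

outside

At z = 2.64 mm: the r=9 cylinder contributes a regular 32-gon of circumradius 9; the r=3.5 cylinder at (9, 0) contributes a regular 32-gon of circumradius 3.5; Taking the first minus the rest: starting from the r=9 cylinder, the r=3.5 cylinder at (9, 0) partially overlaps it — only the 17.34 mm² overlap (of its 38.24 mm²) is removed, clipping the outline — 1 connected region. Overall, the cross-section is a single solid region. The nearest boundary edge runs (5.00, 7.48)→(6.36, 6.36); distance from the point to it = 3.80 mm. The point is not inside any of the regions above, so it lies outside the cross-section (3.80 mm from the nearest boundary).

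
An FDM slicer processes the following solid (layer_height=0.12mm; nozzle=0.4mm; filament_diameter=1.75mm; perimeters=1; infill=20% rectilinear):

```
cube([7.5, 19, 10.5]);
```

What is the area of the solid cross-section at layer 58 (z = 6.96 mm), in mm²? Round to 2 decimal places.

At z = 6.96 mm: the 7.5×19 cube contributes its full rectangle (area 142.50 mm²). Overall, the cross-section is a single solid region. Net area = 142.50 mm².

142.50 mm²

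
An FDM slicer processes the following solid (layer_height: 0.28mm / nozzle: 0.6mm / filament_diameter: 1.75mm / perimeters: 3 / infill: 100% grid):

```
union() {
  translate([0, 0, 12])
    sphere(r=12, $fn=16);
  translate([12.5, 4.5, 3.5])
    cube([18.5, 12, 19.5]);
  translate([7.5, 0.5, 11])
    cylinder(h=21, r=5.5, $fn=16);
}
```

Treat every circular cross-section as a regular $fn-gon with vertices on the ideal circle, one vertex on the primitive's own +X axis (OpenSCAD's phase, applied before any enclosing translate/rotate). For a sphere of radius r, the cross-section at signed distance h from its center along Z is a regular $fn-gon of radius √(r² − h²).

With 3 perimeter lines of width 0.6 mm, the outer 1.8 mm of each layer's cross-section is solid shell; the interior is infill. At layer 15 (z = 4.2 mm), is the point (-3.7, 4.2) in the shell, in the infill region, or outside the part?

At z = 4.2 mm: the r=12 sphere slices to a regular 16-gon of circumradius 9.119 (√(r²−h²) with h=7.8 from center); the 18.5×12 cube at (12.5, 4.5) contributes its full rectangle; the cylinder at (7.5, 0.5) is absent (z outside [11, 32]); Combining (union): the 2 present regions are separate (no shared area or edge), so areas and boundary lengths simply add and each stays a separate island — 2 connected regions. Overall, the cross-section has 2 separate islands. The nearest boundary edge runs (-6.45, 6.45)→(-3.49, 8.43); distance from the point to it = 3.40 mm. (Shell/infill is judged within the island containing the point — the largest one.) The point is inside the cross-section and 3.40 mm from the nearest boundary — more than the 1.8 mm shell width (3 × 0.6), so it's in the infill interior.

infill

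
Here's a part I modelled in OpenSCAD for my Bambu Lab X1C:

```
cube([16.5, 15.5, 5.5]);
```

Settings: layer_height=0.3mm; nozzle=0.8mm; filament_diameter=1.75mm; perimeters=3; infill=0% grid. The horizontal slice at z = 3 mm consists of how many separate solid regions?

1

At z = 3 mm: the cube (footprint 16.5×15.5) is included at this height. The result has 1 disconnected region.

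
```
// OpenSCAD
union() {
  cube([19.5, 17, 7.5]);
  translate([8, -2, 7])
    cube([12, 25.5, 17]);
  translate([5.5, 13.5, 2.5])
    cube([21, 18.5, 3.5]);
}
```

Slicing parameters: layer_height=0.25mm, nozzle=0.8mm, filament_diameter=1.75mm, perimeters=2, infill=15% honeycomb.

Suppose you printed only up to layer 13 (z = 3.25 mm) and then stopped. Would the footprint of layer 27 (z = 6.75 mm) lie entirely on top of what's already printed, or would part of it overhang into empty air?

Compare the two slices. At z = 3.25: the 19.5×17 cube contributes its full rectangle (area 331.50 mm²); the cube at (8, -2) is absent (z outside [7, 24]); the 21×18.5 cube at (5.5, 13.5) contributes its full rectangle (area 388.50 mm²); Merging all regions: the regions partially overlap — summed areas 720.00 mm² minus the doubly-counted overlap 49.00 mm² gives 671.00 mm² — area = 671.00 mm². At z = 6.75: the 19.5×17 cube contributes its full rectangle (area 331.50 mm²); the cube at (8, -2) is absent (z outside [7, 24]); the cube at (5.5, 13.5) is absent (z outside [2.5, 6]); Combining (union): only the 19.5×17 cube is present, so the union is just that shape — area = 331.50 mm². Checking containment: the cross-section at z = 6.75 is a subset of the cross-section at z = 3.25.

entirely on top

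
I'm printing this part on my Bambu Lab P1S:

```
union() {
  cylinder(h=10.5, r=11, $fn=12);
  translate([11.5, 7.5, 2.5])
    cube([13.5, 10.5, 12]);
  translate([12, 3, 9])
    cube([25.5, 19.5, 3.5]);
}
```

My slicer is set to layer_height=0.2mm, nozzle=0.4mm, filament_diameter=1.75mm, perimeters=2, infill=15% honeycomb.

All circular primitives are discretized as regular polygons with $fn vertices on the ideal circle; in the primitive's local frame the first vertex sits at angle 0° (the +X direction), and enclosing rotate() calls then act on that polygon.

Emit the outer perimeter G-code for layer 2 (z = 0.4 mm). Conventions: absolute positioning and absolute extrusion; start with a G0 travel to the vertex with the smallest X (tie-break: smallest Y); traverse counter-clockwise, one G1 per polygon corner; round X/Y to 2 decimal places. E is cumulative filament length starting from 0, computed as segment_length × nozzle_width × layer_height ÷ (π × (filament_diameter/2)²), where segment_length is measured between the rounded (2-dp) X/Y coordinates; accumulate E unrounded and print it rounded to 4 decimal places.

G0 X-11.00 Y0.00 Z0.40
G1 X-9.53 Y-5.50 E0.1894
G1 X-5.50 Y-9.53 E0.3789
G1 X0.00 Y-11.00 E0.5683
G1 X5.50 Y-9.53 E0.7576
G1 X9.53 Y-5.50 E0.9472
G1 X11.00 Y0.00 E1.1365
G1 X9.53 Y5.50 E1.3259
G1 X5.50 Y9.53 E1.5154
G1 X0.00 Y11.00 E1.7048
G1 X-5.50 Y9.53 E1.8941
G1 X-9.53 Y5.50 E2.0837
G1 X-11.00 Y0.00 E2.2731

At z = 0.4 mm: the r=11 cylinder contributes a regular 12-gon of circumradius 11; the cube at (11.5, 7.5) does not reach this height (z outside [2.5, 14.5]); the cube at (12, 3) does not reach this height (z outside [9, 12.5]); Merging all regions: only the r=11 cylinder is present, so the union is just that shape — 1 connected region. The outline is a single polygon with 12 vertices. Extrusion per mm of travel: 0.4 × 0.2 / (π × 0.875²) = 0.033260. Accumulating E over each segment gives final E = 2.2731.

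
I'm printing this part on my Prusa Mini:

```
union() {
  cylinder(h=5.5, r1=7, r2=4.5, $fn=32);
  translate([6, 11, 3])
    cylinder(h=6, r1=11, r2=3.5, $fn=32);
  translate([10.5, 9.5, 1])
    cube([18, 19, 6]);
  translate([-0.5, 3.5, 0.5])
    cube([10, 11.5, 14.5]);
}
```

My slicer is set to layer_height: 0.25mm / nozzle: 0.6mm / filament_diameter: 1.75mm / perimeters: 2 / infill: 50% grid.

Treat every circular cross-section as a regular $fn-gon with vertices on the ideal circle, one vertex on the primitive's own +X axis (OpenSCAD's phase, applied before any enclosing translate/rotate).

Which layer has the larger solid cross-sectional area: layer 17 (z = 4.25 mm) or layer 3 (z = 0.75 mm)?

Layer 17 (z = 4.25): the cone: at t=0.773 of its height the radius interpolates to r₁+(r₂−r₁)t = 5.068, giving a regular 32-gon of that circumradius (area = (32/2)·5.068²·sin(360°/32) = 80.18 mm²); the cone at (6, 11): at t=0.208 of its height the radius interpolates to r₁+(r₂−r₁)t = 9.438, giving a regular 32-gon of that circumradius (area = (32/2)·9.438²·sin(360°/32) = 278.02 mm²); the cube at (10.5, 9.5) (footprint 18×19) is included at this height (area 342.00 mm²); the 10×11.5 cube at (-0.5, 3.5) contributes its full rectangle (area 115.00 mm²); Taking the union: the regions partially overlap — summed areas 815.19 mm² minus the doubly-counted overlap 160.04 mm² gives 655.15 mm² — area = 655.15 mm². So its area = 655.15 mm². Layer 3 (z = 0.75): the cone: at t=0.136 of its height the radius interpolates to r₁+(r₂−r₁)t = 6.659, giving a regular 32-gon of that circumradius (area = (32/2)·6.659²·sin(360°/32) = 138.42 mm²); the cone at (6, 11) is not intersected at this z (z outside [3, 9]); the cube at (10.5, 9.5) is absent (z outside [1, 7]); the 10×11.5 cube at (-0.5, 3.5) contributes its full rectangle (area 115.00 mm²); Combining (union): the regions partially overlap — summed areas 253.42 mm² minus the doubly-counted overlap 14.07 mm² gives 239.35 mm² — area = 239.35 mm². So its area = 239.35 mm². Layer 17 is larger (655.15 vs 239.35 mm²).

layer 17 (z = 4.25 mm)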